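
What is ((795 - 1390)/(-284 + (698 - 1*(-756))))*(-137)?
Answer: 16303/234 ≈ 69.671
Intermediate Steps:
((795 - 1390)/(-284 + (698 - 1*(-756))))*(-137) = -595/(-284 + (698 + 756))*(-137) = -595/(-284 + 1454)*(-137) = -595/1170*(-137) = -595*1/1170*(-137) = -119/234*(-137) = 16303/234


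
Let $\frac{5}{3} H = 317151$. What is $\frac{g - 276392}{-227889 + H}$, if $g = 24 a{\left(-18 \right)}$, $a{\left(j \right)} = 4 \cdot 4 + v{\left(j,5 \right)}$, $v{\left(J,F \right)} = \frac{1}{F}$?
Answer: $\frac{172502}{23499} \approx 7.3408$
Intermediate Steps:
$H = \frac{951453}{5}$ ($H = \frac{3}{5} \cdot 317151 = \frac{951453}{5} \approx 1.9029 \cdot 10^{5}$)
$a{\left(j \right)} = \frac{81}{5}$ ($a{\left(j \right)} = 4 \cdot 4 + \frac{1}{5} = 16 + \frac{1}{5} = \frac{81}{5}$)
$g = \frac{1944}{5}$ ($g = 24 \cdot \frac{81}{5} = \frac{1944}{5} \approx 388.8$)
$\frac{g - 276392}{-227889 + H} = \frac{\frac{1944}{5} - 276392}{-227889 + \frac{951453}{5}} = - \frac{1380016}{5 \left(- \frac{187992}{5}\right)} = \left(- \frac{1380016}{5}\right) \left(- \frac{5}{187992}\right) = \frac{172502}{23499}$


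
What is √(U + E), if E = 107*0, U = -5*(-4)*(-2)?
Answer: 2*I*√10 ≈ 6.3246*I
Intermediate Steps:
U = -40 (U = 20*(-2) = -40)
E = 0
√(U + E) = √(-40 + 0) = √(-40) = 2*I*√10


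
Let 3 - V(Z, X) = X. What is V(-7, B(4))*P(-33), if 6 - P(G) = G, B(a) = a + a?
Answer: -195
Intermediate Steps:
B(a) = 2*a
V(Z, X) = 3 - X
P(G) = 6 - G
V(-7, B(4))*P(-33) = (3 - 2*4)*(6 - 1*(-33)) = (3 - 1*8)*(6 + 33) = (3 - 8)*39 = -5*39 = -195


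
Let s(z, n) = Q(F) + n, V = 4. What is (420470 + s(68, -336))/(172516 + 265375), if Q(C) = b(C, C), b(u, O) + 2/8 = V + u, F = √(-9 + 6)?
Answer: 1680551/1751564 + I*√3/437891 ≈ 0.95946 + 3.9554e-6*I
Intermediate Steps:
F = I*√3 (F = √(-3) = I*√3 ≈ 1.732*I)
b(u, O) = 15/4 + u (b(u, O) = -¼ + (4 + u) = 15/4 + u)
Q(C) = 15/4 + C
s(z, n) = 15/4 + n + I*√3 (s(z, n) = (15/4 + I*√3) + n = 15/4 + n + I*√3)
(420470 + s(68, -336))/(172516 + 265375) = (420470 + (15/4 - 336 + I*√3))/(172516 + 265375) = (420470 + (-1329/4 + I*√3))/437891 = (1680551/4 + I*√3)*(1/437891) = 1680551/1751564 + I*√3/437891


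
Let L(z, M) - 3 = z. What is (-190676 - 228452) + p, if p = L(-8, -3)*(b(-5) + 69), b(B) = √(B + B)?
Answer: -419473 - 5*I*√10 ≈ -4.1947e+5 - 15.811*I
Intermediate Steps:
L(z, M) = 3 + z
b(B) = √2*√B (b(B) = √(2*B) = √2*√B)
p = -345 - 5*I*√10 (p = (3 - 8)*(√2*√(-5) + 69) = -5*(√2*(I*√5) + 69) = -5*(I*√10 + 69) = -5*(69 + I*√10) = -345 - 5*I*√10 ≈ -345.0 - 15.811*I)
(-190676 - 228452) + p = (-190676 - 228452) + (-345 - 5*I*√10) = -419128 + (-345 - 5*I*√10) = -419473 - 5*I*√10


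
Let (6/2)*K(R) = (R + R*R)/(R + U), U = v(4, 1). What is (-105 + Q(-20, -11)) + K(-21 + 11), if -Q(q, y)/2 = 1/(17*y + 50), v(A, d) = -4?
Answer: -102736/959 ≈ -107.13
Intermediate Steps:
Q(q, y) = -2/(50 + 17*y) (Q(q, y) = -2/(17*y + 50) = -2/(50 + 17*y))
U = -4
K(R) = (R + R**2)/(3*(-4 + R)) (K(R) = ((R + R*R)/(R - 4))/3 = ((R + R**2)/(-4 + R))/3 = (R + R**2)/(3*(-4 + R)))
(-105 + Q(-20, -11)) + K(-21 + 11) = (-105 - 2/(50 + 17*(-11))) + (-21 + 11)*(1 + (-21 + 11))/(3*(-4 + (-21 + 11))) = (-105 - 2/(50 - 187)) + (1/3)*(-10)*(1 - 10)/(-4 - 10) = (-105 - 2/(-137)) + (1/3)*(-10)*(-9)/(-14) = (-105 - 2*(-1/137)) + (1/3)*(-10)*(-1/14)*(-9) = (-105 + 2/137) - 15/7 = -14383/137 - 15/7 = -102736/959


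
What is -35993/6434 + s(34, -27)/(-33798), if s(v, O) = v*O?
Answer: -201764167/36242722 ≈ -5.5670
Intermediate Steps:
s(v, O) = O*v
-35993/6434 + s(34, -27)/(-33798) = -35993/6434 - 27*34/(-33798) = -35993*1/6434 - 918*(-1/33798) = -35993/6434 + 153/5633 = -201764167/36242722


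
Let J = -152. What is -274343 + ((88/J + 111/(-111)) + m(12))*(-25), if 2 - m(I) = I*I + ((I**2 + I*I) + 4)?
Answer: -5005617/19 ≈ -2.6345e+5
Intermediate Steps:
m(I) = -2 - 3*I**2 (m(I) = 2 - (I*I + ((I**2 + I*I) + 4)) = 2 - (I**2 + ((I**2 + I**2) + 4)) = 2 - (I**2 + (2*I**2 + 4)) = 2 - (I**2 + (4 + 2*I**2)) = 2 - (4 + 3*I**2) = 2 + (-4 - 3*I**2) = -2 - 3*I**2)
-274343 + ((88/J + 111/(-111)) + m(12))*(-25) = -274343 + ((88/(-152) + 111/(-111)) + (-2 - 3*12**2))*(-25) = -274343 + ((88*(-1/152) + 111*(-1/111)) + (-2 - 3*144))*(-25) = -274343 + ((-11/19 - 1) + (-2 - 432))*(-25) = -274343 + (-30/19 - 434)*(-25) = -274343 - 8276/19*(-25) = -274343 + 206900/19 = -5005617/19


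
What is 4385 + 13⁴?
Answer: 32946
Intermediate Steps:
4385 + 13⁴ = 4385 + 28561 = 32946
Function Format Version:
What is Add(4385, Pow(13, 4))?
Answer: 32946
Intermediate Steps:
Add(4385, Pow(13, 4)) = Add(4385, 28561) = 32946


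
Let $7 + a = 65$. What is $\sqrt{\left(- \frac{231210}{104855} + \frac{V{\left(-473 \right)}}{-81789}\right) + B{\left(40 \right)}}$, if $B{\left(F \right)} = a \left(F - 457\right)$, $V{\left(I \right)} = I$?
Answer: $\frac{i \sqrt{71159291394922662279891}}{1715197119} \approx 155.53 i$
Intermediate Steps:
$a = 58$ ($a = -7 + 65 = 58$)
$B{\left(F \right)} = -26506 + 58 F$ ($B{\left(F \right)} = 58 \left(F - 457\right) = 58 \left(-457 + F\right) = -26506 + 58 F$)
$\sqrt{\left(- \frac{231210}{104855} + \frac{V{\left(-473 \right)}}{-81789}\right) + B{\left(40 \right)}} = \sqrt{\left(- \frac{231210}{104855} - \frac{473}{-81789}\right) + \left(-26506 + 58 \cdot 40\right)} = \sqrt{\left(\left(-231210\right) \frac{1}{104855} - - \frac{473}{81789}\right) + \left(-26506 + 2320\right)} = \sqrt{\left(- \frac{46242}{20971} + \frac{473}{81789}\right) - 24186} = \sqrt{- \frac{3772167655}{1715197119} - 24186} = \sqrt{- \frac{41487529687789}{1715197119}} = \frac{i \sqrt{71159291394922662279891}}{1715197119}$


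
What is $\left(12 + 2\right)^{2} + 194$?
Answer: $390$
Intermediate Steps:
$\left(12 + 2\right)^{2} + 194 = 14^{2} + 194 = 196 + 194 = 390$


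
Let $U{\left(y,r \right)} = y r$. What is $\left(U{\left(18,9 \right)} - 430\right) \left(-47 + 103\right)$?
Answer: $-15008$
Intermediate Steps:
$U{\left(y,r \right)} = r y$
$\left(U{\left(18,9 \right)} - 430\right) \left(-47 + 103\right) = \left(9 \cdot 18 - 430\right) \left(-47 + 103\right) = \left(162 - 430\right) 56 = \left(-268\right) 56 = -15008$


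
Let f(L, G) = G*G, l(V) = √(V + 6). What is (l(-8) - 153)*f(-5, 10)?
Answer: -15300 + 100*I*√2 ≈ -15300.0 + 141.42*I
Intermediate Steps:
l(V) = √(6 + V)
f(L, G) = G²
(l(-8) - 153)*f(-5, 10) = (√(6 - 8) - 153)*10² = (√(-2) - 153)*100 = (I*√2 - 153)*100 = (-153 + I*√2)*100 = -15300 + 100*I*√2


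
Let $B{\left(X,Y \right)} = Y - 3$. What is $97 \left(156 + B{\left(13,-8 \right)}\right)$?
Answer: $14065$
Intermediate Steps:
$B{\left(X,Y \right)} = -3 + Y$
$97 \left(156 + B{\left(13,-8 \right)}\right) = 97 \left(156 - 11\right) = 97 \cdot 145 = 14065$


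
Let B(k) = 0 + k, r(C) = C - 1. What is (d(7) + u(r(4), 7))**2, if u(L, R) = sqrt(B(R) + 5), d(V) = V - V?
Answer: 12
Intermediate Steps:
r(C) = -1 + C
B(k) = k
d(V) = 0
u(L, R) = sqrt(5 + R) (u(L, R) = sqrt(R + 5) = sqrt(5 + R))
(d(7) + u(r(4), 7))**2 = (0 + sqrt(5 + 7))**2 = (0 + sqrt(12))**2 = (0 + 2*sqrt(3))**2 = (2*sqrt(3))**2 = 12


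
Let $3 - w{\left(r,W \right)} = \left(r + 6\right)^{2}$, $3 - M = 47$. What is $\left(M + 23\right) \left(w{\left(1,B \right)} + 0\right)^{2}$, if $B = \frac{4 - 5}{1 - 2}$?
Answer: $-44436$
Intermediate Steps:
$M = -44$ ($M = 3 - 47 = -44$)
$B = 1$ ($B = - \frac{1}{-1} = \left(-1\right) \left(-1\right) = 1$)
$w{\left(r,W \right)} = 3 - \left(6 + r\right)^{2}$ ($w{\left(r,W \right)} = 3 - \left(r + 6\right)^{2} = 3 - \left(6 + r\right)^{2}$)
$\left(M + 23\right) \left(w{\left(1,B \right)} + 0\right)^{2} = \left(-44 + 23\right) \left(\left(3 - \left(6 + 1\right)^{2}\right) + 0\right)^{2} = - 21 \left(\left(3 - 7^{2}\right) + 0\right)^{2} = - 21 \left(\left(3 - 49\right) + 0\right)^{2} = - 21 \left(-46 + 0\right)^{2} = - 21 \left(-46\right)^{2} = \left(-21\right) 2116 = -44436$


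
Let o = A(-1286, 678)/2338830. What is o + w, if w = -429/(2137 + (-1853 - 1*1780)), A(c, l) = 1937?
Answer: 3518377/12233880 ≈ 0.28759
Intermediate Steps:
w = 39/136 (w = -429/(2137 + (-1853 - 1780)) = -429/(2137 - 3633) = -429/(-1496) = -429*(-1/1496) = 39/136 ≈ 0.28676)
o = 149/179910 (o = 1937/2338830 = 1937*(1/2338830) = 149/179910 ≈ 0.00082819)
o + w = 149/179910 + 39/136 = 3518377/12233880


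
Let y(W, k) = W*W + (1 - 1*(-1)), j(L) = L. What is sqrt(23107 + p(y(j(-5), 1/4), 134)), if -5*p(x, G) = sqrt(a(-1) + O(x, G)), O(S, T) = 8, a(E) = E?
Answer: sqrt(577675 - 5*sqrt(7))/5 ≈ 152.01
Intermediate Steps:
y(W, k) = 2 + W**2 (y(W, k) = W**2 + (1 + 1) = W**2 + 2 = 2 + W**2)
p(x, G) = -sqrt(7)/5 (p(x, G) = -sqrt(-1 + 8)/5 = -sqrt(7)/5)
sqrt(23107 + p(y(j(-5), 1/4), 134)) = sqrt(23107 - sqrt(7)/5)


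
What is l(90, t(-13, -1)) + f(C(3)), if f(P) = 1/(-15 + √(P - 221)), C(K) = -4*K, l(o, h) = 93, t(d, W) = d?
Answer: 42579/458 - I*√233/458 ≈ 92.967 - 0.033328*I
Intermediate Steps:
f(P) = 1/(-15 + √(-221 + P))
l(90, t(-13, -1)) + f(C(3)) = 93 + 1/(-15 + √(-221 - 4*3)) = 93 + 1/(-15 + √(-221 - 12)) = 93 + 1/(-15 + √(-233)) = 93 + 1/(-15 + I*√233)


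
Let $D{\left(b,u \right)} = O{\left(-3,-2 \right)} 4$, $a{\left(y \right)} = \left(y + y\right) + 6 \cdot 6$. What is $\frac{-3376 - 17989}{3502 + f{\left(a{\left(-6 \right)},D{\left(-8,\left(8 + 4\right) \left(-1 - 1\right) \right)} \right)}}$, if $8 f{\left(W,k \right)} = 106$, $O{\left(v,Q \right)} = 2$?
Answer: $- \frac{85460}{14061} \approx -6.0778$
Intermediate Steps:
$a{\left(y \right)} = 36 + 2 y$ ($a{\left(y \right)} = 2 y + 36 = 36 + 2 y$)
$D{\left(b,u \right)} = 8$ ($D{\left(b,u \right)} = 2 \cdot 4 = 8$)
$f{\left(W,k \right)} = \frac{53}{4}$ ($f{\left(W,k \right)} = \frac{1}{8} \cdot 106 = \frac{53}{4}$)
$\frac{-3376 - 17989}{3502 + f{\left(a{\left(-6 \right)},D{\left(-8,\left(8 + 4\right) \left(-1 - 1\right) \right)} \right)}} = \frac{-3376 - 17989}{3502 + \frac{53}{4}} = - \frac{21365}{\frac{14061}{4}} = \left(-21365\right) \frac{4}{14061} = - \frac{85460}{14061}$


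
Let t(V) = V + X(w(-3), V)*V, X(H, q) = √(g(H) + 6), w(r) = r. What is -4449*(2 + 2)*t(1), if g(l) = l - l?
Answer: -17796 - 17796*√6 ≈ -61387.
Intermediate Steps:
g(l) = 0
X(H, q) = √6 (X(H, q) = √(0 + 6) = √6)
t(V) = V + V*√6 (t(V) = V + √6*V = V + V*√6)
-4449*(2 + 2)*t(1) = -4449*(2 + 2)*1*(1 + √6) = -17796*(1 + √6) = -4449*(4 + 4*√6) = -17796 - 17796*√6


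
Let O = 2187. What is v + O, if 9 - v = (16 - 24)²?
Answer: 2132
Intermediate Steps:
v = -55 (v = 9 - (16 - 24)² = 9 - 1*(-8)² = 9 - 1*64 = 9 - 64 = -55)
v + O = -55 + 2187 = 2132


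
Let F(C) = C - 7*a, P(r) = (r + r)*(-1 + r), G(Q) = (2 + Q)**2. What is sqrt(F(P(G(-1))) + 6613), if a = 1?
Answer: 3*sqrt(734) ≈ 81.277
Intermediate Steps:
P(r) = 2*r*(-1 + r) (P(r) = (2*r)*(-1 + r) = 2*r*(-1 + r))
F(C) = -7 + C (F(C) = C - 7*1 = C - 7 = -7 + C)
sqrt(F(P(G(-1))) + 6613) = sqrt((-7 + 2*(2 - 1)**2*(-1 + (2 - 1)**2)) + 6613) = sqrt((-7 + 2*1**2*(-1 + 1**2)) + 6613) = sqrt((-7 + 2*1*(-1 + 1)) + 6613) = sqrt((-7 + 2*1*0) + 6613) = sqrt((-7 + 0) + 6613) = sqrt(-7 + 6613) = sqrt(6606) = 3*sqrt(734)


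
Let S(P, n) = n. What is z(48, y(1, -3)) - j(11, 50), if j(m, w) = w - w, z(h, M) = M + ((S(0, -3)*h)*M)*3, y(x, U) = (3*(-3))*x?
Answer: 3879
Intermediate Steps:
y(x, U) = -9*x
z(h, M) = M - 9*M*h (z(h, M) = M + ((-3*h)*M)*3 = M - 3*M*h*3 = M - 9*M*h)
j(m, w) = 0
z(48, y(1, -3)) - j(11, 50) = (-9*1)*(1 - 9*48) - 1*0 = -9*(1 - 432) + 0 = -9*(-431) + 0 = 3879 + 0 = 3879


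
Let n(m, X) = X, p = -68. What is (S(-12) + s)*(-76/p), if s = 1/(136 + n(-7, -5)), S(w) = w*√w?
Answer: 19/2227 - 456*I*√3/17 ≈ 0.0085317 - 46.46*I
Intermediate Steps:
S(w) = w^(3/2)
s = 1/131 (s = 1/(136 - 5) = 1/131 ≈ 0.0076336)
(S(-12) + s)*(-76/p) = ((-12)^(3/2) + 1/131)*(-76/(-68)) = (-24*I*√3 + 1/131)*(-76*(-1/68)) = (1/131 - 24*I*√3)*(19/17) = 19/2227 - 456*I*√3/17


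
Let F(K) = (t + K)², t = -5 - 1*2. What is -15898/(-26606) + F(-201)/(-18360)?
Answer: -53699669/30530385 ≈ -1.7589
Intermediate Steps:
t = -7 (t = -5 - 2 = -7)
F(K) = (-7 + K)²
-15898/(-26606) + F(-201)/(-18360) = -15898/(-26606) + (-7 - 201)²/(-18360) = -15898*(-1/26606) + (-208)²*(-1/18360) = 7949/13303 + 43264*(-1/18360) = 7949/13303 - 5408/2295 = -53699669/30530385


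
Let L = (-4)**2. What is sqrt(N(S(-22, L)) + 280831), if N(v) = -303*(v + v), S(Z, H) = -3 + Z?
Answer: sqrt(295981) ≈ 544.04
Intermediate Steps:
L = 16
N(v) = -606*v
sqrt(N(S(-22, L)) + 280831) = sqrt(-606*(-3 - 22) + 280831) = sqrt(-606*(-25) + 280831) = sqrt(15150 + 280831) = sqrt(295981)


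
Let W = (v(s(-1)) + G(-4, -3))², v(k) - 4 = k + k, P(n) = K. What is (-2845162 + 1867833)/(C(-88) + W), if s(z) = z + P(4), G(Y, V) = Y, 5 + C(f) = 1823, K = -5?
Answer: -977329/1962 ≈ -498.13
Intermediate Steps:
P(n) = -5
C(f) = 1818 (C(f) = -5 + 1823 = 1818)
s(z) = -5 + z (s(z) = z - 5 = -5 + z)
v(k) = 4 + 2*k (v(k) = 4 + (k + k) = 4 + 2*k)
W = 144 (W = ((4 + 2*(-5 - 1)) - 4)² = ((4 + 2*(-6)) - 4)² = ((4 - 12) - 4)² = (-8 - 4)² = (-12)² = 144)
(-2845162 + 1867833)/(C(-88) + W) = (-2845162 + 1867833)/(1818 + 144) = -977329/1962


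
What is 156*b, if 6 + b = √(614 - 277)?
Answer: -936 + 156*√337 ≈ 1927.8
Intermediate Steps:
b = -6 + √337 (b = -6 + √(614 - 277) = -6 + √337 ≈ 12.358)
156*b = 156*(-6 + √337) = -936 + 156*√337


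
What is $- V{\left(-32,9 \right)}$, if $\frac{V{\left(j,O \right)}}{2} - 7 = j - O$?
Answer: $68$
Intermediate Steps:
$V{\left(j,O \right)} = 14 - 2 O + 2 j$ ($V{\left(j,O \right)} = 14 + 2 \left(j - O\right) = 14 - \left(- 2 j + 2 O\right) = 14 - 2 O + 2 j$)
$- V{\left(-32,9 \right)} = - (14 - 18 + 2 \left(-32\right)) = - (14 - 18 - 64) = \left(-1\right) \left(-68\right) = 68$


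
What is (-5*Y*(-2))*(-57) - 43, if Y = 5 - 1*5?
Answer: -43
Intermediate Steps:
Y = 0 (Y = 5 - 5 = 0)
(-5*Y*(-2))*(-57) - 43 = (-5*0*(-2))*(-57) - 43 = (0*(-2))*(-57) - 43 = 0*(-57) - 43 = 0 - 43 = -43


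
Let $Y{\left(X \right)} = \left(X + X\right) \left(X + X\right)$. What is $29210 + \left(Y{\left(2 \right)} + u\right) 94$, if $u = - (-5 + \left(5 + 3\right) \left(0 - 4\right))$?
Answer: $34192$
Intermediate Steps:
$Y{\left(X \right)} = 4 X^{2}$ ($Y{\left(X \right)} = 2 X 2 X = 4 X^{2}$)
$u = 37$ ($u = - (-5 + 8 \left(-4\right)) = - (-5 - 32) = \left(-1\right) \left(-37\right) = 37$)
$29210 + \left(Y{\left(2 \right)} + u\right) 94 = 29210 + \left(4 \cdot 2^{2} + 37\right) 94 = 29210 + \left(4 \cdot 4 + 37\right) 94 = 29210 + \left(16 + 37\right) 94 = 29210 + 53 \cdot 94 = 29210 + 4982 = 34192$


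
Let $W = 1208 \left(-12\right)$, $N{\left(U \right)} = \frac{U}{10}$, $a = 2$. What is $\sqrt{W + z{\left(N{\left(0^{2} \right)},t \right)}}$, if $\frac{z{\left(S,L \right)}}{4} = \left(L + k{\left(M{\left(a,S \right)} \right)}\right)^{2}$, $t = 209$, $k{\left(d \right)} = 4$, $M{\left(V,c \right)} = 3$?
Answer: $22 \sqrt{345} \approx 408.63$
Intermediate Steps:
$N{\left(U \right)} = \frac{U}{10}$ ($N{\left(U \right)} = U \frac{1}{10} = \frac{U}{10}$)
$W = -14496$
$z{\left(S,L \right)} = 4 \left(4 + L\right)^{2}$ ($z{\left(S,L \right)} = 4 \left(L + 4\right)^{2} = 4 \left(4 + L\right)^{2}$)
$\sqrt{W + z{\left(N{\left(0^{2} \right)},t \right)}} = \sqrt{-14496 + 4 \left(4 + 209\right)^{2}} = \sqrt{-14496 + 4 \cdot 213^{2}} = \sqrt{-14496 + 4 \cdot 45369} = \sqrt{-14496 + 181476} = \sqrt{166980} = 22 \sqrt{345}$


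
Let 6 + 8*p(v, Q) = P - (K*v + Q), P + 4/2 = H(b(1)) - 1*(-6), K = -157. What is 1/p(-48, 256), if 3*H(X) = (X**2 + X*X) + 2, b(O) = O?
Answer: -12/11689 ≈ -0.0010266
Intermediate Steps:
H(X) = 2/3 + 2*X**2/3 (H(X) = ((X**2 + X*X) + 2)/3 = ((X**2 + X**2) + 2)/3 = (2*X**2 + 2)/3 = (2 + 2*X**2)/3 = 2/3 + 2*X**2/3)
P = 16/3 (P = -2 + ((2/3 + (2/3)*1**2) - 1*(-6)) = -2 + ((2/3 + (2/3)*1) + 6) = -2 + ((2/3 + 2/3) + 6) = -2 + (4/3 + 6) = -2 + 22/3 = 16/3 ≈ 5.3333)
p(v, Q) = -1/12 - Q/8 + 157*v/8 (p(v, Q) = -3/4 + (16/3 - (-157*v + Q))/8 = -3/4 + (16/3 - (Q - 157*v))/8 = -3/4 + (16/3 + (-Q + 157*v))/8 = -3/4 + (16/3 - Q + 157*v)/8 = -3/4 + (2/3 - Q/8 + 157*v/8) = -1/12 - Q/8 + 157*v/8)
1/p(-48, 256) = 1/(-1/12 - 1/8*256 + (157/8)*(-48)) = 1/(-1/12 - 32 - 942) = 1/(-11689/12) = -12/11689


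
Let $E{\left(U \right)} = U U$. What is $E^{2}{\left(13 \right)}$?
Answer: $28561$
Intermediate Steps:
$E{\left(U \right)} = U^{2}$
$E^{2}{\left(13 \right)} = \left(13^{2}\right)^{2} = 169^{2} = 28561$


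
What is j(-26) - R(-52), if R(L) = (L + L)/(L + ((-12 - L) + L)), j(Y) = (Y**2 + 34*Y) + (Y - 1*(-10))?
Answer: -1805/8 ≈ -225.63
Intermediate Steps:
j(Y) = 10 + Y**2 + 35*Y (j(Y) = (Y**2 + 34*Y) + (Y + 10) = (Y**2 + 34*Y) + (10 + Y) = 10 + Y**2 + 35*Y)
R(L) = 2*L/(-12 + L) (R(L) = (2*L)/(L - 12) = (2*L)/(-12 + L) = 2*L/(-12 + L))
j(-26) - R(-52) = (10 + (-26)**2 + 35*(-26)) - 2*(-52)/(-12 - 52) = (10 + 676 - 910) - 2*(-52)/(-64) = -224 - 2*(-52)*(-1)/64 = -224 - 1*13/8 = -224 - 13/8 = -1805/8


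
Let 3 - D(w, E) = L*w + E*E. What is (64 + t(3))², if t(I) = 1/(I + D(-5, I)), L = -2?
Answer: 690561/169 ≈ 4086.2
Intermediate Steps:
D(w, E) = 3 - E² + 2*w (D(w, E) = 3 - (-2*w + E*E) = 3 - (-2*w + E²) = 3 - (E² - 2*w) = 3 + (-E² + 2*w) = 3 - E² + 2*w)
t(I) = 1/(-7 + I - I²) (t(I) = 1/(I + (3 - I² + 2*(-5))) = 1/(I + (3 - I² - 10)) = 1/(I + (-7 - I²)) = 1/(-7 + I - I²))
(64 + t(3))² = (64 - 1/(7 + 3² - 1*3))² = (64 - 1/(7 + 9 - 3))² = (64 - 1/13)² = (831/13)² = 690561/169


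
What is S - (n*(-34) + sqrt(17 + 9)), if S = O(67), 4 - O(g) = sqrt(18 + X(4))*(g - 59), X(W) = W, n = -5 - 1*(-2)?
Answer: -98 - sqrt(26) - 8*sqrt(22) ≈ -140.62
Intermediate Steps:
n = -3 (n = -5 + 2 = -3)
O(g) = 4 - sqrt(22)*(-59 + g) (O(g) = 4 - sqrt(18 + 4)*(g - 59) = 4 - sqrt(22)*(-59 + g))
S = 4 - 8*sqrt(22) (S = 4 + 59*sqrt(22) - 1*67*sqrt(22) = 4 + 59*sqrt(22) - 67*sqrt(22) = 4 - 8*sqrt(22) ≈ -33.523)
S - (n*(-34) + sqrt(17 + 9)) = (4 - 8*sqrt(22)) - (-3*(-34) + sqrt(17 + 9)) = (4 - 8*sqrt(22)) - (102 + sqrt(26)) = (4 - 8*sqrt(22)) + (-102 - sqrt(26)) = -98 - sqrt(26) - 8*sqrt(22)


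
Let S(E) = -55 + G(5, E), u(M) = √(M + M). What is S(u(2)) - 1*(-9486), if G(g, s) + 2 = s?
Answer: 9431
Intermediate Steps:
u(M) = √2*√M (u(M) = √(2*M) = √2*√M)
G(g, s) = -2 + s
S(E) = -57 + E (S(E) = -55 + (-2 + E) = -57 + E)
S(u(2)) - 1*(-9486) = (-57 + √2*√2) - 1*(-9486) = (-57 + 2) + 9486 = -55 + 9486 = 9431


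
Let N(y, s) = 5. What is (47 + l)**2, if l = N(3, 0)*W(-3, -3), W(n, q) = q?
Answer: 1024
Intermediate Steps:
l = -15 (l = 5*(-3) = -15)
(47 + l)**2 = (47 - 15)**2 = 32**2 = 1024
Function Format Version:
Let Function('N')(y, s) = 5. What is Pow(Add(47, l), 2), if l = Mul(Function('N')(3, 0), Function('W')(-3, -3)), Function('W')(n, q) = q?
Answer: 1024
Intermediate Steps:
l = -15 (l = Mul(5, -3) = -15)
Pow(Add(47, l), 2) = Pow(Add(47, -15), 2) = Pow(32, 2) = 1024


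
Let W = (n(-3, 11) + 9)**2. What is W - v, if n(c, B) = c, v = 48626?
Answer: -48590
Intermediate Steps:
W = 36 (W = (-3 + 9)**2 = 6**2 = 36)
W - v = 36 - 1*48626 = 36 - 48626 = -48590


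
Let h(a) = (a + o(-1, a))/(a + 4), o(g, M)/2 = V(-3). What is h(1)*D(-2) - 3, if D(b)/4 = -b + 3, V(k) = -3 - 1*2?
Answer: -39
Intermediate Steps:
V(k) = -5 (V(k) = -3 - 2 = -5)
o(g, M) = -10 (o(g, M) = 2*(-5) = -10)
D(b) = 12 - 4*b (D(b) = 4*(-b + 3) = 4*(3 - b) = 12 - 4*b)
h(a) = (-10 + a)/(4 + a) (h(a) = (a - 10)/(a + 4) = (-10 + a)/(4 + a))
h(1)*D(-2) - 3 = ((-10 + 1)/(4 + 1))*(12 - 4*(-2)) - 3 = (-9/5)*(12 + 8) - 3 = ((1/5)*(-9))*20 - 3 = -9/5*20 - 3 = -36 - 3 = -39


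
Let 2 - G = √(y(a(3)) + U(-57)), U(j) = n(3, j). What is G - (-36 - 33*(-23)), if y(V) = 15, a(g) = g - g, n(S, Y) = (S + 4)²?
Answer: -729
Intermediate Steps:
n(S, Y) = (4 + S)²
a(g) = 0
U(j) = 49 (U(j) = (4 + 3)² = 7² = 49)
G = -6 (G = 2 - √(15 + 49) = 2 - √64 = 2 - 1*8 = 2 - 8 = -6)
G - (-36 - 33*(-23)) = -6 - (-36 - 33*(-23)) = -6 - (-36 + 759) = -6 - 1*723 = -6 - 723 = -729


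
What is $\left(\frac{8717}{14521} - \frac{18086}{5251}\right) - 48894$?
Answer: $- \frac{3728373157113}{76249771} \approx -48897.0$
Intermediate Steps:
$\left(\frac{8717}{14521} - \frac{18086}{5251}\right) - 48894 = - \frac{216853839}{76249771} - 48894 = - \frac{3728373157113}{76249771}$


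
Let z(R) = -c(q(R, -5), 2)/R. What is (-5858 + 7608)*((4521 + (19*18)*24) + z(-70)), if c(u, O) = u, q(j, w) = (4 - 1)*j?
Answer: 22270500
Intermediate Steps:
q(j, w) = 3*j
z(R) = -3 (z(R) = -3*R/R = -1*3 = -3)
(-5858 + 7608)*((4521 + (19*18)*24) + z(-70)) = (-5858 + 7608)*((4521 + (19*18)*24) - 3) = 1750*((4521 + 342*24) - 3) = 1750*((4521 + 8208) - 3) = 1750*(12729 - 3) = 1750*12726 = 22270500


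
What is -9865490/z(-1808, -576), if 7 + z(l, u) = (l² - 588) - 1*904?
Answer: -1973098/653473 ≈ -3.0194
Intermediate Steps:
z(l, u) = -1499 + l² (z(l, u) = -7 + ((l² - 588) - 1*904) = -7 + ((-588 + l²) - 904) = -7 + (-1492 + l²) = -1499 + l²)
-9865490/z(-1808, -576) = -9865490/(-1499 + (-1808)²) = -9865490/(-1499 + 3268864) = -9865490/3267365 = -9865490*1/3267365 = -1973098/653473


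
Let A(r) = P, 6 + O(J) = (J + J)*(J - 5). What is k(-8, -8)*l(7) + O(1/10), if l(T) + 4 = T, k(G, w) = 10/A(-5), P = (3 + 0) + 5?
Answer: -323/100 ≈ -3.2300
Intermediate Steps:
P = 8 (P = 3 + 5 = 8)
O(J) = -6 + 2*J*(-5 + J) (O(J) = -6 + (J + J)*(J - 5) = -6 + (2*J)*(-5 + J) = -6 + 2*J*(-5 + J))
A(r) = 8
k(G, w) = 5/4 (k(G, w) = 10/8 = 10*(1/8) = 5/4)
l(T) = -4 + T
k(-8, -8)*l(7) + O(1/10) = 5*(-4 + 7)/4 + (-6 - 10/10 + 2*(1/10)**2) = (5/4)*3 + (-6 - 10*1/10 + 2*(1/10)**2) = 15/4 + (-6 - 1 + 2*(1/100)) = 15/4 + (-6 - 1 + 1/50) = 15/4 - 349/50 = -323/100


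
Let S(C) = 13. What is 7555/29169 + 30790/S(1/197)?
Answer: 898211725/379197 ≈ 2368.7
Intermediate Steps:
7555/29169 + 30790/S(1/197) = 7555/29169 + 30790/13 = 898211725/379197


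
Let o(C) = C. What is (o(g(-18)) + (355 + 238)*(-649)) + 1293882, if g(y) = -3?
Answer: 909022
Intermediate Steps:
(o(g(-18)) + (355 + 238)*(-649)) + 1293882 = (-3 + (355 + 238)*(-649)) + 1293882 = (-3 + 593*(-649)) + 1293882 = (-3 - 384857) + 1293882 = -384860 + 1293882 = 909022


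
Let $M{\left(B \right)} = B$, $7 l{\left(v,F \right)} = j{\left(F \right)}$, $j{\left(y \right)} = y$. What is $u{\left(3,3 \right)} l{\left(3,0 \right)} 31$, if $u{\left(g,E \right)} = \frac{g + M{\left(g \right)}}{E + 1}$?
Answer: $0$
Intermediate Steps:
$l{\left(v,F \right)} = \frac{F}{7}$
$u{\left(g,E \right)} = \frac{2 g}{1 + E}$ ($u{\left(g,E \right)} = \frac{g + g}{E + 1} = \frac{2 g}{1 + E}$)
$u{\left(3,3 \right)} l{\left(3,0 \right)} 31 = 2 \cdot 3 \frac{1}{1 + 3} \cdot \frac{1}{7} \cdot 0 \cdot 31 = 2 \cdot 3 \cdot \frac{1}{4} \cdot 0 \cdot 31 = \frac{3}{2} \cdot 0 \cdot 31 = 0 \cdot 31 = 0$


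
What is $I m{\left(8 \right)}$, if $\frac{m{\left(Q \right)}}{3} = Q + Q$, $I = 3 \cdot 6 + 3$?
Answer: $1008$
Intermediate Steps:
$I = 21$ ($I = 18 + 3 = 21$)
$m{\left(Q \right)} = 6 Q$ ($m{\left(Q \right)} = 3 \left(Q + Q\right) = 3 \cdot 2 Q = 6 Q$)
$I m{\left(8 \right)} = 21 \cdot 6 \cdot 8 = 21 \cdot 48 = 1008$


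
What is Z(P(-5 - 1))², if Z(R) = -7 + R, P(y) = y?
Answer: 169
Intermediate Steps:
Z(P(-5 - 1))² = (-7 + (-5 - 1))² = (-7 - 6)² = (-13)² = 169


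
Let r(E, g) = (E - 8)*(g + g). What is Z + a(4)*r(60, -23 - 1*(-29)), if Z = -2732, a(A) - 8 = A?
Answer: 4756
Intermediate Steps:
a(A) = 8 + A
r(E, g) = 2*g*(-8 + E) (r(E, g) = (-8 + E)*(2*g) = 2*g*(-8 + E))
Z + a(4)*r(60, -23 - 1*(-29)) = -2732 + (8 + 4)*(2*(-23 - 1*(-29))*(-8 + 60)) = -2732 + 12*(2*(-23 + 29)*52) = -2732 + 12*(2*6*52) = -2732 + 12*624 = -2732 + 7488 = 4756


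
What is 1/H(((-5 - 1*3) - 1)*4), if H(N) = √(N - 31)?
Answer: -I*√67/67 ≈ -0.12217*I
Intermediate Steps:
H(N) = √(-31 + N)
1/H(((-5 - 1*3) - 1)*4) = 1/(√(-31 + ((-5 - 1*3) - 1)*4)) = 1/(√(-31 + ((-5 - 3) - 1)*4)) = 1/(√(-31 + (-8 - 1)*4)) = 1/(√(-31 - 9*4)) = 1/(√(-31 - 36)) = 1/(√(-67)) = 1/(I*√67) = -I*√67/67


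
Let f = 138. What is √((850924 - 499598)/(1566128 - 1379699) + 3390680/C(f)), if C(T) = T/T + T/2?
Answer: √82495200171172362/1305003 ≈ 220.09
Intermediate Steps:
C(T) = 1 + T/2 (C(T) = 1 + T*(½) = 1 + T/2)
√((850924 - 499598)/(1566128 - 1379699) + 3390680/C(f)) = √((850924 - 499598)/(1566128 - 1379699) + 3390680/(1 + (½)*138)) = √(351326/186429 + 3390680/(1 + 69)) = √(351326*(1/186429) + 3390680/70) = √(351326/186429 + 3390680*(1/70)) = √(351326/186429 + 339068/7) = √(63214567454/1305003) = √82495200171172362/1305003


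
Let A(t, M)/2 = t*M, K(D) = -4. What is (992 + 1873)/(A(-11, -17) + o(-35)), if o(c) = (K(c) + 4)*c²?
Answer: 2865/374 ≈ 7.6604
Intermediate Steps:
A(t, M) = 2*M*t (A(t, M) = 2*(t*M) = 2*(M*t) = 2*M*t)
o(c) = 0 (o(c) = (-4 + 4)*c² = 0*c² = 0)
(992 + 1873)/(A(-11, -17) + o(-35)) = (992 + 1873)/(2*(-17)*(-11) + 0) = 2865/(374 + 0) = 2865/374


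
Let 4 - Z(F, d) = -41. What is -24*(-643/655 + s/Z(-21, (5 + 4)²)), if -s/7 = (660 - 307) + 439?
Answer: 1952136/655 ≈ 2980.4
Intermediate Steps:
s = -5544 (s = -7*((660 - 307) + 439) = -7*(353 + 439) = -7*792 = -5544)
Z(F, d) = 45 (Z(F, d) = 4 - 1*(-41) = 4 + 41 = 45)
-24*(-643/655 + s/Z(-21, (5 + 4)²)) = -24*(-643/655 - 5544/45) = -24*(-643*1/655 - 5544*1/45) = -24*(-643/655 - 616/5) = -24*(-81339/655) = 1952136/655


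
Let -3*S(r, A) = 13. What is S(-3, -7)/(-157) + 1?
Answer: 484/471 ≈ 1.0276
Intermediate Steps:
S(r, A) = -13/3 (S(r, A) = -⅓*13 = -13/3)
S(-3, -7)/(-157) + 1 = -13/3/(-157) + 1 = -13/3*(-1/157) + 1 = 13/471 + 1 = 484/471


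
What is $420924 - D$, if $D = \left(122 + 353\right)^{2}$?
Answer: $195299$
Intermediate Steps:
$D = 225625$ ($D = 475^{2} = 225625$)
$420924 - D = 420924 - 225625 = 195299$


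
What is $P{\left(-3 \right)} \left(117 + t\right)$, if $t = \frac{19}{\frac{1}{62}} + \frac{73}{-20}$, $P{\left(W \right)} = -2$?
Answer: $- \frac{25827}{10} \approx -2582.7$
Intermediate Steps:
$t = \frac{23487}{20}$ ($t = 19 \frac{1}{\frac{1}{62}} + 73 \left(- \frac{1}{20}\right) = 19 \cdot 62 - \frac{73}{20} = 1178 - \frac{73}{20} = \frac{23487}{20} \approx 1174.3$)
$P{\left(-3 \right)} \left(117 + t\right) = - 2 \left(117 + \frac{23487}{20}\right) = \left(-2\right) \frac{25827}{20} = - \frac{25827}{10}$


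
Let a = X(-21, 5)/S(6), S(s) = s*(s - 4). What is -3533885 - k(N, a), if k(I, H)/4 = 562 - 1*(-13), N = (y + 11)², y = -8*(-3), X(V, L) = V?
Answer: -3536185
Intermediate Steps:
y = 24
N = 1225 (N = (24 + 11)² = 35² = 1225)
S(s) = s*(-4 + s)
a = -7/4 (a = -21*1/(6*(-4 + 6)) = -21/(6*2) = -21/12 = -21*1/12 = -7/4 ≈ -1.7500)
k(I, H) = 2300 (k(I, H) = 4*(562 - 1*(-13)) = 4*(562 + 13) = 4*575 = 2300)
-3533885 - k(N, a) = -3533885 - 1*2300 = -3533885 - 2300 = -3536185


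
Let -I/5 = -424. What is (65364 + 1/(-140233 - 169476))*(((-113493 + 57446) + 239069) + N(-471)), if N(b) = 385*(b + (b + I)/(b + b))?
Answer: 19318453861262675/291745878 ≈ 6.6217e+7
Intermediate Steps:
I = 2120 (I = -5*(-424) = 2120)
N(b) = 385*b + 385*(2120 + b)/(2*b) (N(b) = 385*(b + (b + 2120)/(b + b)) = 385*(b + (2120 + b)/((2*b))) = 385*(b + (2120 + b)*(1/(2*b))) = 385*(b + (2120 + b)/(2*b)) = 385*b + 385*(2120 + b)/(2*b))
(65364 + 1/(-140233 - 169476))*(((-113493 + 57446) + 239069) + N(-471)) = (65364 + 1/(-140233 - 169476))*(((-113493 + 57446) + 239069) + (385/2 + 385*(-471) + 408100/(-471))) = (65364 + 1/(-309709))*((-56047 + 239069) + (385/2 - 181335 + 408100*(-1/471))) = (65364 - 1/309709)*(183022 + (385/2 - 181335 - 408100/471)) = 20243819075*(183022 - 171452435/942)/309709 = (20243819075/309709)*(954289/942) = 19318453861262675/291745878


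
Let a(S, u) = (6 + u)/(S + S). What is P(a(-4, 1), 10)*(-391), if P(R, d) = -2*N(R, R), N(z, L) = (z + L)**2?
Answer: 19159/8 ≈ 2394.9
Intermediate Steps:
N(z, L) = (L + z)**2
a(S, u) = (6 + u)/(2*S) (a(S, u) = (6 + u)/((2*S)) = (6 + u)*(1/(2*S)) = (6 + u)/(2*S))
P(R, d) = -8*R**2 (P(R, d) = -2*(R + R)**2 = -2*4*R**2 = -8*R**2)
P(a(-4, 1), 10)*(-391) = -8*(6 + 1)**2/64*(-391) = -8*((1/2)*(-1/4)*7)**2*(-391) = -8*(-7/8)**2*(-391) = -8*49/64*(-391) = -49/8*(-391) = 19159/8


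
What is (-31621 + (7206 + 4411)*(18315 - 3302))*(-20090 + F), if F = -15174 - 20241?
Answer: -9678651072000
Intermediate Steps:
F = -35415
(-31621 + (7206 + 4411)*(18315 - 3302))*(-20090 + F) = (-31621 + (7206 + 4411)*(18315 - 3302))*(-20090 - 35415) = (-31621 + 11617*15013)*(-55505) = (-31621 + 174406021)*(-55505) = 174374400*(-55505) = -9678651072000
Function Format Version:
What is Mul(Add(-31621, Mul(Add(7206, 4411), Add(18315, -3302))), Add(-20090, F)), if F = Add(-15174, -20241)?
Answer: -9678651072000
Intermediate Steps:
F = -35415
Mul(Add(-31621, Mul(Add(7206, 4411), Add(18315, -3302))), Add(-20090, F)) = Mul(Add(-31621, Mul(Add(7206, 4411), Add(18315, -3302))), Add(-20090, -35415)) = Mul(Add(-31621, Mul(11617, 15013)), -55505) = Mul(Add(-31621, 174406021), -55505) = Mul(174374400, -55505) = -9678651072000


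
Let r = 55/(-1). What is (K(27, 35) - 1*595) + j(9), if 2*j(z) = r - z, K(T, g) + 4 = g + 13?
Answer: -583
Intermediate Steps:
K(T, g) = 9 + g (K(T, g) = -4 + (g + 13) = -4 + (13 + g) = 9 + g)
r = -55 (r = 55*(-1) = -55)
j(z) = -55/2 - z/2 (j(z) = (-55 - z)/2 = -55/2 - z/2)
(K(27, 35) - 1*595) + j(9) = ((9 + 35) - 1*595) + (-55/2 - 1/2*9) = (44 - 595) + (-55/2 - 9/2) = -551 - 32 = -583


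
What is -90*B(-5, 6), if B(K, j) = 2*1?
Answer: -180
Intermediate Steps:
B(K, j) = 2
-90*B(-5, 6) = -90*2 = -45*4 = -180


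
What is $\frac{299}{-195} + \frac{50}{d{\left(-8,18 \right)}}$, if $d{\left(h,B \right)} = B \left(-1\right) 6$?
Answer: $- \frac{539}{270} \approx -1.9963$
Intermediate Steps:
$d{\left(h,B \right)} = - 6 B$ ($d{\left(h,B \right)} = - B 6 = - 6 B$)
$\frac{299}{-195} + \frac{50}{d{\left(-8,18 \right)}} = \frac{299}{-195} + \frac{50}{\left(-6\right) 18} = 299 \left(- \frac{1}{195}\right) + \frac{50}{-108} = - \frac{23}{15} + 50 \left(- \frac{1}{108}\right) = - \frac{23}{15} - \frac{25}{54} = - \frac{539}{270}$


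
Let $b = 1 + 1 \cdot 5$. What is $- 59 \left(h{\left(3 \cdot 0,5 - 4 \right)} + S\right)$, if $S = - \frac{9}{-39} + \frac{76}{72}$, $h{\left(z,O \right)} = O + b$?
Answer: $- \frac{114401}{234} \approx -488.89$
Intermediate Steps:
$b = 6$ ($b = 1 + 5 = 6$)
$h{\left(z,O \right)} = 6 + O$ ($h{\left(z,O \right)} = O + 6 = 6 + O$)
$S = \frac{301}{234}$ ($S = \left(-9\right) \left(- \frac{1}{39}\right) + 76 \cdot \frac{1}{72} = \frac{3}{13} + \frac{19}{18} = \frac{301}{234} \approx 1.2863$)
$- 59 \left(h{\left(3 \cdot 0,5 - 4 \right)} + S\right) = - 59 \left(\left(6 + \left(5 - 4\right)\right) + \frac{301}{234}\right) = - 59 \left(\left(6 + 1\right) + \frac{301}{234}\right) = - 59 \left(7 + \frac{301}{234}\right) = \left(-59\right) \frac{1939}{234} = - \frac{114401}{234}$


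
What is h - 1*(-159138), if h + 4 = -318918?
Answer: -159784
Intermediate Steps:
h = -318922 (h = -4 - 318918 = -318922)
h - 1*(-159138) = -318922 - 1*(-159138) = -318922 + 159138 = -159784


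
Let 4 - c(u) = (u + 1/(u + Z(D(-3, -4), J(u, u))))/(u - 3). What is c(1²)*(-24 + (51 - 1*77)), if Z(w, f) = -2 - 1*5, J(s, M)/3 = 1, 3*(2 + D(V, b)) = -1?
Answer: -1325/6 ≈ -220.83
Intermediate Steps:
D(V, b) = -7/3 (D(V, b) = -2 + (⅓)*(-1) = -2 - ⅓ = -7/3)
J(s, M) = 3 (J(s, M) = 3*1 = 3)
Z(w, f) = -7 (Z(w, f) = -2 - 5 = -7)
c(u) = 4 - (u + 1/(-7 + u))/(-3 + u) (c(u) = 4 - (u + 1/(u - 7))/(u - 3) = 4 - (u + 1/(-7 + u))/(-3 + u))
c(1²)*(-24 + (51 - 1*77)) = ((83 - 33*1² + 3*(1²)²)/(21 + (1²)² - 10*1²))*(-24 + (51 - 1*77)) = ((83 - 33*1 + 3*1²)/(21 + 1² - 10*1))*(-24 + (51 - 77)) = ((83 - 33 + 3*1)/(21 + 1 - 10))*(-24 - 26) = ((83 - 33 + 3)/12)*(-50) = ((1/12)*53)*(-50) = (53/12)*(-50) = -1325/6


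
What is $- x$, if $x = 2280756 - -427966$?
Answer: $-2708722$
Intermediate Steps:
$x = 2708722$ ($x = 2280756 + 427966 = 2708722$)
$- x = \left(-1\right) 2708722 = -2708722$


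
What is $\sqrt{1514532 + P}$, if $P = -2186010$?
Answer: $i \sqrt{671478} \approx 819.44 i$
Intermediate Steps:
$\sqrt{1514532 + P} = \sqrt{1514532 - 2186010} = \sqrt{-671478} = i \sqrt{671478}$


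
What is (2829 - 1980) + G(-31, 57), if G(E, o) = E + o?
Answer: 875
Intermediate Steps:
(2829 - 1980) + G(-31, 57) = (2829 - 1980) + (-31 + 57) = 849 + 26 = 875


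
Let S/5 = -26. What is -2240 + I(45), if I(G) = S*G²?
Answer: -265490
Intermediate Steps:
S = -130 (S = 5*(-26) = -130)
I(G) = -130*G²
-2240 + I(45) = -2240 - 130*45² = -2240 - 130*2025 = -2240 - 263250 = -265490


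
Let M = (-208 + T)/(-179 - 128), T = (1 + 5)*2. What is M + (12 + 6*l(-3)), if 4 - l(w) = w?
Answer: 16774/307 ≈ 54.638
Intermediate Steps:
l(w) = 4 - w
T = 12 (T = 6*2 = 12)
M = 196/307 (M = (-208 + 12)/(-179 - 128) = -196/(-307) = -196*(-1/307) = 196/307 ≈ 0.63844)
M + (12 + 6*l(-3)) = 196/307 + (12 + 6*(4 - 1*(-3))) = 196/307 + (12 + 6*(4 + 3)) = 196/307 + (12 + 6*7) = 196/307 + (12 + 42) = 196/307 + 54 = 16774/307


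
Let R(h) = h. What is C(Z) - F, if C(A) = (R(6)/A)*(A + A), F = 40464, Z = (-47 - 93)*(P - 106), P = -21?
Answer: -40452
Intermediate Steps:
Z = 17780 (Z = (-47 - 93)*(-21 - 106) = -140*(-127) = 17780)
C(A) = 12 (C(A) = (6/A)*(A + A) = (6/A)*(2*A) = 12)
C(Z) - F = 12 - 1*40464 = 12 - 40464 = -40452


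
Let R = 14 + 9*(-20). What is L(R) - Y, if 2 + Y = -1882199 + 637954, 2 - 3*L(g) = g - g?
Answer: 3732743/3 ≈ 1.2442e+6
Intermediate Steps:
R = -166 (R = 14 - 180 = -166)
L(g) = ⅔ (L(g) = ⅔ - (g - g)/3 = ⅔ - ⅓*0 = ⅔ + 0 = ⅔)
Y = -1244247 (Y = -2 + (-1882199 + 637954) = -2 - 1244245 = -1244247)
L(R) - Y = ⅔ - 1*(-1244247) = ⅔ + 1244247 = 3732743/3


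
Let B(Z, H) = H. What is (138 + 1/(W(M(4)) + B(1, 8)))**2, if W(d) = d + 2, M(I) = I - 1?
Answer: 3222025/169 ≈ 19065.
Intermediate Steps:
M(I) = -1 + I
W(d) = 2 + d
(138 + 1/(W(M(4)) + B(1, 8)))**2 = (138 + 1/((2 + (-1 + 4)) + 8))**2 = (138 + 1/((2 + 3) + 8))**2 = (138 + 1/(5 + 8))**2 = (138 + 1/13)**2 = (1795/13)**2 = 3222025/169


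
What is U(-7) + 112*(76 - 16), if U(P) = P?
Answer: 6713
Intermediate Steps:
U(-7) + 112*(76 - 16) = -7 + 112*(76 - 16) = -7 + 112*60 = -7 + 6720 = 6713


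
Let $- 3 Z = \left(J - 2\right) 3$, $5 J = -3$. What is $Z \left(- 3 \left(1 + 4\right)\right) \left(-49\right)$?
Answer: $1911$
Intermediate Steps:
$J = - \frac{3}{5}$ ($J = \frac{1}{5} \left(-3\right) = - \frac{3}{5} \approx -0.6$)
$Z = \frac{13}{5}$ ($Z = - \frac{\left(- \frac{3}{5} - 2\right) 3}{3} = - \frac{\left(- \frac{13}{5}\right) 3}{3} = \left(- \frac{1}{3}\right) \left(- \frac{39}{5}\right) = \frac{13}{5} \approx 2.6$)
$Z \left(- 3 \left(1 + 4\right)\right) \left(-49\right) = \frac{13 \left(- 3 \left(1 + 4\right)\right)}{5} \left(-49\right) = \frac{13 \left(\left(-3\right) 5\right)}{5} \left(-49\right) = \frac{13}{5} \left(-15\right) \left(-49\right) = \left(-39\right) \left(-49\right) = 1911$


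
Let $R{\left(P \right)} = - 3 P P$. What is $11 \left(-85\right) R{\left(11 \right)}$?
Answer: $339405$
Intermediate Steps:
$R{\left(P \right)} = - 3 P^{2}$
$11 \left(-85\right) R{\left(11 \right)} = 11 \left(-85\right) \left(- 3 \cdot 11^{2}\right) = - 935 \left(\left(-3\right) 121\right) = \left(-935\right) \left(-363\right) = 339405$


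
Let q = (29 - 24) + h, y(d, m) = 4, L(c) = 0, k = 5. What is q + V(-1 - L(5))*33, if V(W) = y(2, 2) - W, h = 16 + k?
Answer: 191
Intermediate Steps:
h = 21 (h = 16 + 5 = 21)
q = 26 (q = (29 - 24) + 21 = 5 + 21 = 26)
V(W) = 4 - W
q + V(-1 - L(5))*33 = 26 + (4 - (-1 - 1*0))*33 = 26 + (4 - (-1 + 0))*33 = 26 + (4 - 1*(-1))*33 = 26 + (4 + 1)*33 = 26 + 5*33 = 26 + 165 = 191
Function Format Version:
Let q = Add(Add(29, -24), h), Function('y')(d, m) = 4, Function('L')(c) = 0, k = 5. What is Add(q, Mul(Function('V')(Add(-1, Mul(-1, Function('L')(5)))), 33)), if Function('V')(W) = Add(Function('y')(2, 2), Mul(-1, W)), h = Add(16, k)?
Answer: 191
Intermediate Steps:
h = 21 (h = Add(16, 5) = 21)
q = 26 (q = Add(Add(29, -24), 21) = Add(5, 21) = 26)
Function('V')(W) = Add(4, Mul(-1, W))
Add(q, Mul(Function('V')(Add(-1, Mul(-1, Function('L')(5)))), 33)) = Add(26, Mul(Add(4, Mul(-1, Add(-1, Mul(-1, 0)))), 33)) = Add(26, Mul(Add(4, Mul(-1, Add(-1, 0))), 33)) = Add(26, Mul(Add(4, Mul(-1, -1)), 33)) = Add(26, Mul(Add(4, 1), 33)) = Add(26, Mul(5, 33)) = Add(26, 165) = 191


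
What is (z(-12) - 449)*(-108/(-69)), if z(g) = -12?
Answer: -16596/23 ≈ -721.57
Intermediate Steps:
(z(-12) - 449)*(-108/(-69)) = (-12 - 449)*(-108/(-69)) = -(-49788)*(-1)/69 = -461*36/23 = -16596/23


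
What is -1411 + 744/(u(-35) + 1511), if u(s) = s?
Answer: -173491/123 ≈ -1410.5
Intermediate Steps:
-1411 + 744/(u(-35) + 1511) = -1411 + 744/(-35 + 1511) = -1411 + 744/1476 = -1411 + 744*(1/1476) = -1411 + 62/123 = -173491/123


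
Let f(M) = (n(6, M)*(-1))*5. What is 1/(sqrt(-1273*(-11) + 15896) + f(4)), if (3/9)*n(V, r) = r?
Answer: 60/26299 + sqrt(29899)/26299 ≈ 0.0088564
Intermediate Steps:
n(V, r) = 3*r
f(M) = -15*M (f(M) = ((3*M)*(-1))*5 = -3*M*5 = -15*M)
1/(sqrt(-1273*(-11) + 15896) + f(4)) = 1/(sqrt(-1273*(-11) + 15896) - 15*4) = 1/(sqrt(14003 + 15896) - 60) = 1/(sqrt(29899) - 60) = 1/(-60 + sqrt(29899))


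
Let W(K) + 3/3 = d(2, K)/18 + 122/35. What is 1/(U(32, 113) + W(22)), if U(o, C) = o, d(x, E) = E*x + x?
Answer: 315/11668 ≈ 0.026997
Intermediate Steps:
d(x, E) = x + E*x
W(K) = 818/315 + K/9 (W(K) = -1 + ((2*(1 + K))/18 + 122/35) = -1 + ((2 + 2*K)*(1/18) + 122*(1/35)) = -1 + ((⅑ + K/9) + 122/35) = -1 + (1133/315 + K/9) = 818/315 + K/9)
1/(U(32, 113) + W(22)) = 1/(32 + (818/315 + (⅑)*22)) = 1/(32 + (818/315 + 22/9)) = 1/(32 + 1588/315) = 1/(11668/315) = 315/11668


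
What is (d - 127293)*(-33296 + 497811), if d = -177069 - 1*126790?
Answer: -200276571280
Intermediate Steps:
d = -303859 (d = -177069 - 126790 = -303859)
(d - 127293)*(-33296 + 497811) = (-303859 - 127293)*(-33296 + 497811) = -431152*464515 = -200276571280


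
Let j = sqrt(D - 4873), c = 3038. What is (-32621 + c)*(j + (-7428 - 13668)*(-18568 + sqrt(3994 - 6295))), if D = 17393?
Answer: -11587972549824 - 59166*sqrt(3130) + 624082968*I*sqrt(2301) ≈ -1.1588e+13 + 2.9936e+10*I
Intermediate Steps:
j = 2*sqrt(3130) (j = sqrt(17393 - 4873) = sqrt(12520) = 2*sqrt(3130) ≈ 111.89)
(-32621 + c)*(j + (-7428 - 13668)*(-18568 + sqrt(3994 - 6295))) = (-32621 + 3038)*(2*sqrt(3130) + (-7428 - 13668)*(-18568 + sqrt(3994 - 6295))) = -29583*(2*sqrt(3130) - 21096*(-18568 + sqrt(-2301))) = -29583*(2*sqrt(3130) - 21096*(-18568 + I*sqrt(2301))) = -29583*(2*sqrt(3130) + (391710528 - 21096*I*sqrt(2301))) = -29583*(391710528 + 2*sqrt(3130) - 21096*I*sqrt(2301)) = -11587972549824 - 59166*sqrt(3130) + 624082968*I*sqrt(2301)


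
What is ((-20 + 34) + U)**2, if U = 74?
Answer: 7744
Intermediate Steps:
((-20 + 34) + U)**2 = ((-20 + 34) + 74)**2 = (14 + 74)**2 = 88**2 = 7744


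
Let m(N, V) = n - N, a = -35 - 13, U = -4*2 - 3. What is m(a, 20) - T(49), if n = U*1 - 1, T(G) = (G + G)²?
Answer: -9568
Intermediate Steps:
U = -11 (U = -8 - 3 = -11)
T(G) = 4*G² (T(G) = (2*G)² = 4*G²)
a = -48
n = -12 (n = -11*1 - 1 = -11 - 1 = -12)
m(N, V) = -12 - N
m(a, 20) - T(49) = (-12 - 1*(-48)) - 4*49² = (-12 + 48) - 4*2401 = 36 - 1*9604 = 36 - 9604 = -9568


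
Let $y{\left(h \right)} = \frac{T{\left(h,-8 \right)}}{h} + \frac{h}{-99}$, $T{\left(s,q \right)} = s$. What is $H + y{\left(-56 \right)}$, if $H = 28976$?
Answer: $\frac{2868779}{99} \approx 28978.0$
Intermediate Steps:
$y{\left(h \right)} = 1 - \frac{h}{99}$ ($y{\left(h \right)} = \frac{h}{h} + \frac{h}{-99} = 1 + h \left(- \frac{1}{99}\right) = 1 - \frac{h}{99}$)
$H + y{\left(-56 \right)} = 28976 + \left(1 - - \frac{56}{99}\right) = 28976 + \left(1 + \frac{56}{99}\right) = 28976 + \frac{155}{99} = \frac{2868779}{99}$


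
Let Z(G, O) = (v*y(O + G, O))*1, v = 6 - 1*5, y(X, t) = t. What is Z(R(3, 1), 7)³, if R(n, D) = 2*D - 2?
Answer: 343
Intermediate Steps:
v = 1 (v = 6 - 5 = 1)
R(n, D) = -2 + 2*D
Z(G, O) = O (Z(G, O) = (1*O)*1 = O*1 = O)
Z(R(3, 1), 7)³ = 7³ = 343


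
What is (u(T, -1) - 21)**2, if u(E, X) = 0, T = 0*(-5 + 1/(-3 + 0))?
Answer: 441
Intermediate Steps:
T = 0 (T = 0*(-5 + 1/(-3)) = 0*(-5 - 1/3) = 0*(-16/3) = 0)
(u(T, -1) - 21)**2 = (0 - 21)**2 = (-21)**2 = 441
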